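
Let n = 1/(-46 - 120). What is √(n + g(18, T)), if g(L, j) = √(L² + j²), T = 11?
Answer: √(-166 + 27556*√445)/166 ≈ 4.5923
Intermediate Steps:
n = -1/166 (n = 1/(-166) = -1/166 ≈ -0.0060241)
√(n + g(18, T)) = √(-1/166 + √(18² + 11²)) = √(-1/166 + √(324 + 121)) = √(-1/166 + √445)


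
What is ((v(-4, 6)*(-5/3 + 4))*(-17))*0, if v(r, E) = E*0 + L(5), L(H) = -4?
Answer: 0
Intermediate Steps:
v(r, E) = -4 (v(r, E) = E*0 - 4 = 0 - 4 = -4)
((v(-4, 6)*(-5/3 + 4))*(-17))*0 = (-4*(-5/3 + 4)*(-17))*0 = (-4*7/3*(-17))*0 = -28/3*(-17)*0 = (476/3)*0 = 0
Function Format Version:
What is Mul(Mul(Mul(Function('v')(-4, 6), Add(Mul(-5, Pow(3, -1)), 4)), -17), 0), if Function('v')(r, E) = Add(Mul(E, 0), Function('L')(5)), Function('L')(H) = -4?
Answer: 0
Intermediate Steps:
Function('v')(r, E) = -4 (Function('v')(r, E) = Add(Mul(E, 0), -4) = Add(0, -4) = -4)
Mul(Mul(Mul(Function('v')(-4, 6), Add(Mul(-5, Pow(3, -1)), 4)), -17), 0) = Mul(Mul(Mul(-4, Add(Mul(-5, Pow(3, -1)), 4)), -17), 0) = Mul(Mul(Mul(-4, Add(Mul(-5, Rational(1, 3)), 4)), -17), 0) = Mul(Mul(Mul(-4, Add(Rational(-5, 3), 4)), -17), 0) = Mul(Mul(Mul(-4, Rational(7, 3)), -17), 0) = Mul(Mul(Rational(-28, 3), -17), 0) = Mul(Rational(476, 3), 0) = 0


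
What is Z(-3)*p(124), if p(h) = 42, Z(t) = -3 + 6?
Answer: 126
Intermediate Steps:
Z(t) = 3
Z(-3)*p(124) = 3*42 = 126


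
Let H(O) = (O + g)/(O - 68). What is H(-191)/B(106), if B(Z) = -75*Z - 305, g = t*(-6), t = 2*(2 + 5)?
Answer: -55/427609 ≈ -0.00012862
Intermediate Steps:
t = 14 (t = 2*7 = 14)
g = -84 (g = 14*(-6) = -84)
B(Z) = -305 - 75*Z
H(O) = (-84 + O)/(-68 + O) (H(O) = (O - 84)/(O - 68) = (-84 + O)/(-68 + O))
H(-191)/B(106) = ((-84 - 191)/(-68 - 191))/(-305 - 75*106) = (-275/(-259))/(-305 - 7950) = -1/259*(-275)/(-8255) = (275/259)*(-1/8255) = -55/427609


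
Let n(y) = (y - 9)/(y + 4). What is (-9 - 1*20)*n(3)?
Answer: 174/7 ≈ 24.857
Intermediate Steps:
n(y) = (-9 + y)/(4 + y)
(-9 - 1*20)*n(3) = (-9 - 1*20)*((-9 + 3)/(4 + 3)) = (-9 - 20)*(-6/7) = -29*(-6)/7 = -29*(-6/7) = 174/7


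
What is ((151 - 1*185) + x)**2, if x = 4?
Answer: 900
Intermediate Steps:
((151 - 1*185) + x)**2 = ((151 - 1*185) + 4)**2 = ((151 - 185) + 4)**2 = (-34 + 4)**2 = (-30)**2 = 900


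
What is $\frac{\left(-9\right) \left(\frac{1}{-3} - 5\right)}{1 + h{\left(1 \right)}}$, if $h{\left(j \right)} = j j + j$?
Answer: $16$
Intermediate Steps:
$h{\left(j \right)} = j + j^{2}$ ($h{\left(j \right)} = j^{2} + j = j + j^{2}$)
$\frac{\left(-9\right) \left(\frac{1}{-3} - 5\right)}{1 + h{\left(1 \right)}} = \frac{\left(-9\right) \left(\frac{1}{-3} - 5\right)}{1 + 1 \left(1 + 1\right)} = \frac{\left(-9\right) \left(- \frac{1}{3} - 5\right)}{1 + 1 \cdot 2} = \frac{\left(-9\right) \left(- \frac{16}{3}\right)}{1 + 2} = \frac{48}{3} = 48 \cdot \frac{1}{3} = 16$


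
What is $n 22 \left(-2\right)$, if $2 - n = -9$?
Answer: $-484$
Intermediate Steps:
$n = 11$ ($n = 2 - -9 = 2 + 9 = 11$)
$n 22 \left(-2\right) = 11 \cdot 22 \left(-2\right) = 242 \left(-2\right) = -484$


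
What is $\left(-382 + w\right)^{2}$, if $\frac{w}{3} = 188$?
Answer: $33124$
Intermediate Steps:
$w = 564$ ($w = 3 \cdot 188 = 564$)
$\left(-382 + w\right)^{2} = \left(-382 + 564\right)^{2} = 182^{2} = 33124$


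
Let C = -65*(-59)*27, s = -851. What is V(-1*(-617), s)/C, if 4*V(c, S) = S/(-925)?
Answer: 23/10354500 ≈ 2.2213e-6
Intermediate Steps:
V(c, S) = -S/3700 (V(c, S) = (S/(-925))/4 = (S*(-1/925))/4 = (-S/925)/4 = -S/3700)
C = 103545 (C = 3835*27 = 103545)
V(-1*(-617), s)/C = -1/3700*(-851)/103545 = (23/100)*(1/103545) = 23/10354500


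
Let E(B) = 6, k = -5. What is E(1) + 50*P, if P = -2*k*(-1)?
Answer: -494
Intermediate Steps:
P = -10 (P = -2*(-5)*(-1) = 10*(-1) = -10)
E(1) + 50*P = 6 + 50*(-10) = 6 - 500 = -494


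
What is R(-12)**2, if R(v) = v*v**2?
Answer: 2985984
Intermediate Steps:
R(v) = v**3
R(-12)**2 = ((-12)**3)**2 = (-1728)**2 = 2985984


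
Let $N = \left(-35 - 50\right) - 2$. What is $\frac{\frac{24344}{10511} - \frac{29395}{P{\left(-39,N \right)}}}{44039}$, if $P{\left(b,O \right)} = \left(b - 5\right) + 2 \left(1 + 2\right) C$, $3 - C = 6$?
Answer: $\frac{310480173}{28699423598} \approx 0.010818$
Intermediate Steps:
$N = -87$ ($N = -85 - 2 = -87$)
$C = -3$ ($C = 3 - 6 = -3$)
$P{\left(b,O \right)} = -23 + b$ ($P{\left(b,O \right)} = \left(b - 5\right) + 2 \left(1 + 2\right) \left(-3\right) = \left(-5 + b\right) + 2 \cdot 3 \left(-3\right) = \left(-5 + b\right) + 6 \left(-3\right) = \left(-5 + b\right) - 18 = -23 + b$)
$\frac{\frac{24344}{10511} - \frac{29395}{P{\left(-39,N \right)}}}{44039} = \frac{\frac{24344}{10511} - \frac{29395}{-23 - 39}}{44039} = \left(24344 \cdot \frac{1}{10511} - \frac{29395}{-62}\right) \frac{1}{44039} = \left(\frac{24344}{10511} - - \frac{29395}{62}\right) \frac{1}{44039} = \left(\frac{24344}{10511} + \frac{29395}{62}\right) \frac{1}{44039} = \frac{310480173}{651682} \cdot \frac{1}{44039} = \frac{310480173}{28699423598}$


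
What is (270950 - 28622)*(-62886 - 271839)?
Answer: -81113239800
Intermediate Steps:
(270950 - 28622)*(-62886 - 271839) = 242328*(-334725) = -81113239800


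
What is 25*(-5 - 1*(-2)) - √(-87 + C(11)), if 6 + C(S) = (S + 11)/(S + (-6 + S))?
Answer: -75 - I*√1466/4 ≈ -75.0 - 9.5721*I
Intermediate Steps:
C(S) = -6 + (11 + S)/(-6 + 2*S) (C(S) = -6 + (S + 11)/(S + (-6 + S)) = -6 + (11 + S)/(-6 + 2*S))
25*(-5 - 1*(-2)) - √(-87 + C(11)) = 25*(-5 - 1*(-2)) - √(-87 + (47 - 11*11)/(2*(-3 + 11))) = 25*(-5 + 2) - √(-87 + (½)*(47 - 121)/8) = 25*(-3) - √(-87 + (½)*(⅛)*(-74)) = -75 - √(-87 - 37/8) = -75 - √(-733/8) = -75 - I*√1466/4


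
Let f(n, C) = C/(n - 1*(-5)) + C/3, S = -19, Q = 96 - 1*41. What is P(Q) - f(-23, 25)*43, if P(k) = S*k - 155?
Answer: -26975/18 ≈ -1498.6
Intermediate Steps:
Q = 55 (Q = 96 - 41 = 55)
f(n, C) = C/3 + C/(5 + n) (f(n, C) = C/(n + 5) + C*(⅓) = C/(5 + n) + C/3 = C/3 + C/(5 + n))
P(k) = -155 - 19*k (P(k) = -19*k - 155 = -155 - 19*k)
P(Q) - f(-23, 25)*43 = (-155 - 19*55) - (⅓)*25*(8 - 23)/(5 - 23)*43 = (-155 - 1045) - (⅓)*25*(-15)/(-18)*43 = -1200 - (⅓)*25*(-1/18)*(-15)*43 = -1200 - 125*43/18 = -1200 - 1*5375/18 = -1200 - 5375/18 = -26975/18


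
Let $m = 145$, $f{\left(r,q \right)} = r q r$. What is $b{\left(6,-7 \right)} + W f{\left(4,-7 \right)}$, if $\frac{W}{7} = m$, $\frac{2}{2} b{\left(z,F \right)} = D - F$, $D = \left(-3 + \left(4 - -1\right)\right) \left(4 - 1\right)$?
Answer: $-113667$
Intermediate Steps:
$D = 6$ ($D = \left(-3 + \left(4 + 1\right)\right) 3 = \left(-3 + 5\right) 3 = 2 \cdot 3 = 6$)
$f{\left(r,q \right)} = q r^{2}$ ($f{\left(r,q \right)} = q r r = q r^{2}$)
$b{\left(z,F \right)} = 6 - F$
$W = 1015$ ($W = 7 \cdot 145 = 1015$)
$b{\left(6,-7 \right)} + W f{\left(4,-7 \right)} = \left(6 - -7\right) + 1015 \left(- 7 \cdot 4^{2}\right) = \left(6 + 7\right) + 1015 \left(\left(-7\right) 16\right) = 13 + 1015 \left(-112\right) = 13 - 113680 = -113667$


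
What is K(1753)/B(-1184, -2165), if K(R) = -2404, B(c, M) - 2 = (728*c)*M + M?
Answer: -2404/1866123917 ≈ -1.2882e-6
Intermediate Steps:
B(c, M) = 2 + M + 728*M*c (B(c, M) = 2 + ((728*c)*M + M) = 2 + (728*M*c + M) = 2 + (M + 728*M*c) = 2 + M + 728*M*c)
K(1753)/B(-1184, -2165) = -2404/(2 - 2165 + 728*(-2165)*(-1184)) = -2404/(2 - 2165 + 1866126080) = -2404/1866123917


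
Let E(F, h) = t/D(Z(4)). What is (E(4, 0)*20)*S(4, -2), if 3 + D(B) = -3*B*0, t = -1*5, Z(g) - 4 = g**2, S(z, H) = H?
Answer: -200/3 ≈ -66.667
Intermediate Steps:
Z(g) = 4 + g**2
t = -5
D(B) = -3 (D(B) = -3 - 3*B*0 = -3 - 3*0 = -3 + 0 = -3)
E(F, h) = 5/3 (E(F, h) = -5/(-3) = -5*(-1/3) = 5/3)
(E(4, 0)*20)*S(4, -2) = ((5/3)*20)*(-2) = (100/3)*(-2) = -200/3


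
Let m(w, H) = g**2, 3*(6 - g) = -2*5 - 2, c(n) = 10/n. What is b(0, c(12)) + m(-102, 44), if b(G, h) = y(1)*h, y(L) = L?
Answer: 605/6 ≈ 100.83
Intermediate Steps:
g = 10 (g = 6 - (-2*5 - 2)/3 = 6 - (-10 - 2)/3 = 6 - 1/3*(-12) = 6 + 4 = 10)
b(G, h) = h (b(G, h) = 1*h = h)
m(w, H) = 100 (m(w, H) = 10**2 = 100)
b(0, c(12)) + m(-102, 44) = 10/12 + 100 = 10*(1/12) + 100 = 5/6 + 100 = 605/6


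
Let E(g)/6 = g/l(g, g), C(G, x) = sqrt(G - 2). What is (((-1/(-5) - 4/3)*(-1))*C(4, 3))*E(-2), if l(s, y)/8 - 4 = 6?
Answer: -17*sqrt(2)/100 ≈ -0.24042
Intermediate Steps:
l(s, y) = 80 (l(s, y) = 32 + 8*6 = 32 + 48 = 80)
C(G, x) = sqrt(-2 + G)
E(g) = 3*g/40 (E(g) = 6*(g/80) = 3*g/40)
(((-1/(-5) - 4/3)*(-1))*C(4, 3))*E(-2) = (((-1/(-5) - 4/3)*(-1))*sqrt(-2 + 4))*((3/40)*(-2)) = (((-1*(-1/5) - 4*1/3)*(-1))*sqrt(2))*(-3/20) = (((1/5 - 4/3)*(-1))*sqrt(2))*(-3/20) = ((-17/15*(-1))*sqrt(2))*(-3/20) = (17*sqrt(2)/15)*(-3/20) = -17*sqrt(2)/100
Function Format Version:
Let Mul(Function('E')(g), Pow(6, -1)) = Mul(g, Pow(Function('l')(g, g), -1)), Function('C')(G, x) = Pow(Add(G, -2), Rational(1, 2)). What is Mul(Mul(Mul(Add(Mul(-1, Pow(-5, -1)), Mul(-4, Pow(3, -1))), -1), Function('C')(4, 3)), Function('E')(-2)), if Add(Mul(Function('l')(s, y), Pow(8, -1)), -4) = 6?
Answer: Mul(Rational(-17, 100), Pow(2, Rational(1, 2))) ≈ -0.24042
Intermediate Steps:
Function('l')(s, y) = 80 (Function('l')(s, y) = Add(32, Mul(8, 6)) = Add(32, 48) = 80)
Function('C')(G, x) = Pow(Add(-2, G), Rational(1, 2))
Function('E')(g) = Mul(Rational(3, 40), g) (Function('E')(g) = Mul(6, Mul(g, Pow(80, -1))) = Mul(6, Mul(g, Rational(1, 80))) = Mul(6, Mul(Rational(1, 80), g)) = Mul(Rational(3, 40), g))
Mul(Mul(Mul(Add(Mul(-1, Pow(-5, -1)), Mul(-4, Pow(3, -1))), -1), Function('C')(4, 3)), Function('E')(-2)) = Mul(Mul(Mul(Add(Mul(-1, Pow(-5, -1)), Mul(-4, Pow(3, -1))), -1), Pow(Add(-2, 4), Rational(1, 2))), Mul(Rational(3, 40), -2)) = Mul(Mul(Mul(Add(Mul(-1, Rational(-1, 5)), Mul(-4, Rational(1, 3))), -1), Pow(2, Rational(1, 2))), Rational(-3, 20)) = Mul(Mul(Mul(Add(Rational(1, 5), Rational(-4, 3)), -1), Pow(2, Rational(1, 2))), Rational(-3, 20)) = Mul(Mul(Mul(Rational(-17, 15), -1), Pow(2, Rational(1, 2))), Rational(-3, 20)) = Mul(Mul(Rational(17, 15), Pow(2, Rational(1, 2))), Rational(-3, 20)) = Mul(Rational(-17, 100), Pow(2, Rational(1, 2)))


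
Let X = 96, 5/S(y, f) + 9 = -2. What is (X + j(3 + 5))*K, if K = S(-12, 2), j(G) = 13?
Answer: -545/11 ≈ -49.545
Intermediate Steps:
S(y, f) = -5/11 (S(y, f) = 5/(-9 - 2) = 5/(-11) = 5*(-1/11) = -5/11)
K = -5/11 ≈ -0.45455
(X + j(3 + 5))*K = (96 + 13)*(-5/11) = 109*(-5/11) = -545/11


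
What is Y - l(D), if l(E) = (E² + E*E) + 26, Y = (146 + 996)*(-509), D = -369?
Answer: -853626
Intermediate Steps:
Y = -581278 (Y = 1142*(-509) = -581278)
l(E) = 26 + 2*E² (l(E) = (E² + E²) + 26 = 2*E² + 26 = 26 + 2*E²)
Y - l(D) = -581278 - (26 + 2*(-369)²) = -581278 - (26 + 2*136161) = -581278 - (26 + 272322) = -581278 - 1*272348 = -581278 - 272348 = -853626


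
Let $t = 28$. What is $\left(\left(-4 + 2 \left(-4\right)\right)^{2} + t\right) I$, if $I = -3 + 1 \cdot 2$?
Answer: $-172$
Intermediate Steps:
$I = -1$ ($I = -3 + 2 = -1$)
$\left(\left(-4 + 2 \left(-4\right)\right)^{2} + t\right) I = \left(\left(-4 + 2 \left(-4\right)\right)^{2} + 28\right) \left(-1\right) = \left(\left(-4 - 8\right)^{2} + 28\right) \left(-1\right) = \left(\left(-12\right)^{2} + 28\right) \left(-1\right) = \left(144 + 28\right) \left(-1\right) = 172 \left(-1\right) = -172$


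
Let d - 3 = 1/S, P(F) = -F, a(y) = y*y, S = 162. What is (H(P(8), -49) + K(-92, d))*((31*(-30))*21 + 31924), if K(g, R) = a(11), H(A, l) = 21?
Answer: 1759948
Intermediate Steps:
a(y) = y²
d = 487/162 (d = 3 + 1/162 = 487/162 ≈ 3.0062)
K(g, R) = 121 (K(g, R) = 11² = 121)
(H(P(8), -49) + K(-92, d))*((31*(-30))*21 + 31924) = (21 + 121)*((31*(-30))*21 + 31924) = 142*(-930*21 + 31924) = 142*(-19530 + 31924) = 142*12394 = 1759948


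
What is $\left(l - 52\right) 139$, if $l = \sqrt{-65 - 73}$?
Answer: $-7228 + 139 i \sqrt{138} \approx -7228.0 + 1632.9 i$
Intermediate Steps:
$l = i \sqrt{138}$ ($l = \sqrt{-138} = i \sqrt{138} \approx 11.747 i$)
$\left(l - 52\right) 139 = \left(i \sqrt{138} - 52\right) 139 = \left(-52 + i \sqrt{138}\right) 139 = -7228 + 139 i \sqrt{138}$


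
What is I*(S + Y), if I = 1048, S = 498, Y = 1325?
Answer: 1910504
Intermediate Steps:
I*(S + Y) = 1048*(498 + 1325) = 1048*1823 = 1910504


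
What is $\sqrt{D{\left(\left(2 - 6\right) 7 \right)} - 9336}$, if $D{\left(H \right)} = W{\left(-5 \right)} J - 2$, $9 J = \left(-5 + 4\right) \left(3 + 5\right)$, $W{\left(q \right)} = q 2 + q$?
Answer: $\frac{i \sqrt{83922}}{3} \approx 96.564 i$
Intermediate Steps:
$W{\left(q \right)} = 3 q$ ($W{\left(q \right)} = 2 q + q = 3 q$)
$J = - \frac{8}{9}$ ($J = \frac{\left(-5 + 4\right) \left(3 + 5\right)}{9} = \frac{\left(-1\right) 8}{9} = \frac{1}{9} \left(-8\right) = - \frac{8}{9} \approx -0.88889$)
$D{\left(H \right)} = \frac{34}{3}$ ($D{\left(H \right)} = 3 \left(-5\right) \left(- \frac{8}{9}\right) - 2 = \left(-15\right) \left(- \frac{8}{9}\right) - 2 = \frac{40}{3} - 2 = \frac{34}{3}$)
$\sqrt{D{\left(\left(2 - 6\right) 7 \right)} - 9336} = \sqrt{\frac{34}{3} - 9336} = \sqrt{- \frac{27974}{3}} = \frac{i \sqrt{83922}}{3}$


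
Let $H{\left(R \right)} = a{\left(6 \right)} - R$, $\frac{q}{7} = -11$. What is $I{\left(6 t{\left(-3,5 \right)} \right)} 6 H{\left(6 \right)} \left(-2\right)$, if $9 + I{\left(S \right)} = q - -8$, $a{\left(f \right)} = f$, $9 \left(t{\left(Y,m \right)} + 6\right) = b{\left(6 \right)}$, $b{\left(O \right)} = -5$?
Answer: $0$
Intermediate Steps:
$q = -77$ ($q = 7 \left(-11\right) = -77$)
$t{\left(Y,m \right)} = - \frac{59}{9}$ ($t{\left(Y,m \right)} = -6 + \frac{1}{9} \left(-5\right) = -6 - \frac{5}{9} = - \frac{59}{9}$)
$H{\left(R \right)} = 6 - R$
$I{\left(S \right)} = -78$ ($I{\left(S \right)} = -9 - 69 = -78$)
$I{\left(6 t{\left(-3,5 \right)} \right)} 6 H{\left(6 \right)} \left(-2\right) = - 78 \cdot 6 \left(6 - 6\right) \left(-2\right) = - 78 \cdot 6 \cdot 0 \left(-2\right) = - 78 \cdot 0 \left(-2\right) = \left(-78\right) 0 = 0$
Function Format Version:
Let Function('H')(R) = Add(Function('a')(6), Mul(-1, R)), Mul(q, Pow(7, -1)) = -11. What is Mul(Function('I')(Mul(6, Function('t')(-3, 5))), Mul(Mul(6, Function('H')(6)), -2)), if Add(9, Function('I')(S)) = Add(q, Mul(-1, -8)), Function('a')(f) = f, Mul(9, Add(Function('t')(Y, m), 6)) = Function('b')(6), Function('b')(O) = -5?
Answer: 0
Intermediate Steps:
q = -77 (q = Mul(7, -11) = -77)
Function('t')(Y, m) = Rational(-59, 9) (Function('t')(Y, m) = Add(-6, Mul(Rational(1, 9), -5)) = Add(-6, Rational(-5, 9)) = Rational(-59, 9))
Function('H')(R) = Add(6, Mul(-1, R))
Function('I')(S) = -78 (Function('I')(S) = Add(-9, Add(-77, Mul(-1, -8))) = Add(-9, Add(-77, 8)) = Add(-9, -69) = -78)
Mul(Function('I')(Mul(6, Function('t')(-3, 5))), Mul(Mul(6, Function('H')(6)), -2)) = Mul(-78, Mul(Mul(6, Add(6, Mul(-1, 6))), -2)) = Mul(-78, Mul(Mul(6, Add(6, -6)), -2)) = Mul(-78, Mul(Mul(6, 0), -2)) = Mul(-78, Mul(0, -2)) = Mul(-78, 0) = 0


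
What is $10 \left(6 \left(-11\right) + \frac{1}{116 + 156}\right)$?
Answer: $- \frac{89755}{136} \approx -659.96$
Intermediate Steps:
$10 \left(6 \left(-11\right) + \frac{1}{116 + 156}\right) = 10 \left(-66 + \frac{1}{272}\right) = 10 \left(- \frac{17951}{272}\right) = - \frac{89755}{136}$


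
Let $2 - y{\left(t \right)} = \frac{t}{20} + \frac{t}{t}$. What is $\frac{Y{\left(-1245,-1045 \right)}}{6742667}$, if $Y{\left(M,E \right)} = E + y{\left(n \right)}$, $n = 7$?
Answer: $- \frac{20887}{134853340} \approx -0.00015489$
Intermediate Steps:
$y{\left(t \right)} = 1 - \frac{t}{20}$ ($y{\left(t \right)} = 2 - \left(\frac{t}{20} + \frac{t}{t}\right) = 2 - \left(t \frac{1}{20} + 1\right) = 2 - \left(\frac{t}{20} + 1\right) = 2 - \left(1 + \frac{t}{20}\right) = 1 - \frac{t}{20}$)
$Y{\left(M,E \right)} = \frac{13}{20} + E$ ($Y{\left(M,E \right)} = E + \left(1 - \frac{7}{20}\right) = E + \frac{13}{20} = \frac{13}{20} + E$)
$\frac{Y{\left(-1245,-1045 \right)}}{6742667} = \frac{\frac{13}{20} - 1045}{6742667} = \left(- \frac{20887}{20}\right) \frac{1}{6742667} = - \frac{20887}{134853340}$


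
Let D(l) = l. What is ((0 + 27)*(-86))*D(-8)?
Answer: 18576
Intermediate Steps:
((0 + 27)*(-86))*D(-8) = ((0 + 27)*(-86))*(-8) = (27*(-86))*(-8) = -2322*(-8) = 18576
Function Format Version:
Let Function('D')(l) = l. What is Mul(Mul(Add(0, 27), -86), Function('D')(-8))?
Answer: 18576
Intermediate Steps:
Mul(Mul(Add(0, 27), -86), Function('D')(-8)) = Mul(Mul(Add(0, 27), -86), -8) = Mul(Mul(27, -86), -8) = Mul(-2322, -8) = 18576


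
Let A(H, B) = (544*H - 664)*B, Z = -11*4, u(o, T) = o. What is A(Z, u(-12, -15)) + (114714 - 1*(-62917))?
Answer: 472831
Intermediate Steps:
Z = -44
A(H, B) = B*(-664 + 544*H) (A(H, B) = (-664 + 544*H)*B = B*(-664 + 544*H))
A(Z, u(-12, -15)) + (114714 - 1*(-62917)) = 8*(-12)*(-83 + 68*(-44)) + (114714 - 1*(-62917)) = 8*(-12)*(-83 - 2992) + (114714 + 62917) = 8*(-12)*(-3075) + 177631 = 295200 + 177631 = 472831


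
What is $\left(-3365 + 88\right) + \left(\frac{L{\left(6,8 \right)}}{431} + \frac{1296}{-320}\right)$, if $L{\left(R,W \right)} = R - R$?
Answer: $- \frac{65621}{20} \approx -3281.1$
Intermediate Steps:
$L{\left(R,W \right)} = 0$
$\left(-3365 + 88\right) + \left(\frac{L{\left(6,8 \right)}}{431} + \frac{1296}{-320}\right) = \left(-3365 + 88\right) + \left(\frac{0}{431} + \frac{1296}{-320}\right) = -3277 + \left(0 \cdot \frac{1}{431} + 1296 \left(- \frac{1}{320}\right)\right) = -3277 + \left(0 - \frac{81}{20}\right) = -3277 - \frac{81}{20} = - \frac{65621}{20}$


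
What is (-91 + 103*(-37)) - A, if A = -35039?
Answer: 31137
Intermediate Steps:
(-91 + 103*(-37)) - A = (-91 + 103*(-37)) - 1*(-35039) = (-91 - 3811) + 35039 = -3902 + 35039 = 31137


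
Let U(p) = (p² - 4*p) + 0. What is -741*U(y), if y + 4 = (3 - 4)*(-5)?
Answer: 2223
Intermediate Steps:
y = 1 (y = -4 + (3 - 4)*(-5) = -4 - 1*(-5) = -4 + 5 = 1)
U(p) = p² - 4*p
-741*U(y) = -741*(-4 + 1) = -741*(-3) = 2223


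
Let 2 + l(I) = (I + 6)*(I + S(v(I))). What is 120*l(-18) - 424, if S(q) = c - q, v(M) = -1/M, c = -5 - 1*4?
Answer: 38296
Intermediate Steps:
c = -9 (c = -5 - 4 = -9)
S(q) = -9 - q
l(I) = -2 + (6 + I)*(-9 + I + 1/I) (l(I) = -2 + (I + 6)*(I + (-9 - (-1)/I)) = -2 + (6 + I)*(I + (-9 + 1/I)) = -2 + (6 + I)*(-9 + I + 1/I))
120*l(-18) - 424 = 120*(-55 + (-18)² - 3*(-18) + 6/(-18)) - 424 = 120*(-55 + 324 + 54 + 6*(-1/18)) - 424 = 120*(-55 + 324 + 54 - ⅓) - 424 = 120*(968/3) - 424 = 38720 - 424 = 38296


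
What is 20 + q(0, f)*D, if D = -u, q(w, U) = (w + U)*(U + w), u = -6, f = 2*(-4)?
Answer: 404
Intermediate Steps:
f = -8
q(w, U) = (U + w)**2 (q(w, U) = (U + w)*(U + w) = (U + w)**2)
D = 6 (D = -1*(-6) = 6)
20 + q(0, f)*D = 20 + (-8 + 0)**2*6 = 20 + (-8)**2*6 = 20 + 64*6 = 20 + 384 = 404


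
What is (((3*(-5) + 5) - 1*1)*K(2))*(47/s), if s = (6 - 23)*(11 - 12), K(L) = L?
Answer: -1034/17 ≈ -60.824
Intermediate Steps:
s = 17 (s = -17*(-1) = 17)
(((3*(-5) + 5) - 1*1)*K(2))*(47/s) = (((3*(-5) + 5) - 1*1)*2)*(47/17) = (((-15 + 5) - 1)*2)*(47*(1/17)) = ((-10 - 1)*2)*(47/17) = -11*2*(47/17) = -22*47/17 = -1034/17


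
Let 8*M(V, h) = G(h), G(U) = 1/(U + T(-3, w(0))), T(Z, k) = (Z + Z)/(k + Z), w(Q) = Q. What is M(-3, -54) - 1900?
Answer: -790401/416 ≈ -1900.0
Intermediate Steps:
T(Z, k) = 2*Z/(Z + k) (T(Z, k) = (2*Z)/(Z + k) = 2*Z/(Z + k))
G(U) = 1/(2 + U) (G(U) = 1/(U + 2*(-3)/(-3 + 0)) = 1/(U + 2*(-3)/(-3)) = 1/(U + 2*(-3)*(-⅓)) = 1/(U + 2) = 1/(2 + U))
M(V, h) = 1/(8*(2 + h))
M(-3, -54) - 1900 = 1/(8*(2 - 54)) - 1900 = (⅛)/(-52) - 1900 = (⅛)*(-1/52) - 1900 = -1/416 - 1900 = -790401/416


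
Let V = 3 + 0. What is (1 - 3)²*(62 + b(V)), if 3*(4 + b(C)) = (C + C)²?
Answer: 280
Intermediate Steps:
V = 3
b(C) = -4 + 4*C²/3 (b(C) = -4 + (C + C)²/3 = -4 + (2*C)²/3 = -4 + (4*C²)/3 = -4 + 4*C²/3)
(1 - 3)²*(62 + b(V)) = (1 - 3)²*(62 + (-4 + (4/3)*3²)) = (-2)²*(62 + (-4 + (4/3)*9)) = 4*(62 + (-4 + 12)) = 4*(62 + 8) = 4*70 = 280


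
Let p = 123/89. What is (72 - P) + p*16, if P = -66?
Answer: 14250/89 ≈ 160.11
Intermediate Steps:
p = 123/89 (p = 123*(1/89) = 123/89 ≈ 1.3820)
(72 - P) + p*16 = (72 - 1*(-66)) + (123/89)*16 = (72 + 66) + 1968/89 = 138 + 1968/89 = 14250/89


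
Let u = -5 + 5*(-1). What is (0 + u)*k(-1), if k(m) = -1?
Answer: 10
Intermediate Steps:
u = -10 (u = -5 - 5 = -10)
(0 + u)*k(-1) = (0 - 10)*(-1) = -10*(-1) = 10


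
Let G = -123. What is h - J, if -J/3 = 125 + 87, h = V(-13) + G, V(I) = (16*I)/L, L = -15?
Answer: 7903/15 ≈ 526.87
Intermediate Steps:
V(I) = -16*I/15 (V(I) = (16*I)/(-15) = (16*I)*(-1/15) = -16*I/15)
h = -1637/15 (h = -16/15*(-13) - 123 = 208/15 - 123 = -1637/15 ≈ -109.13)
J = -636 (J = -3*(125 + 87) = -3*212 = -636)
h - J = -1637/15 - 1*(-636) = -1637/15 + 636 = 7903/15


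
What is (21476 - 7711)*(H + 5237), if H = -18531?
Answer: -182991910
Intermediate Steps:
(21476 - 7711)*(H + 5237) = (21476 - 7711)*(-18531 + 5237) = 13765*(-13294) = -182991910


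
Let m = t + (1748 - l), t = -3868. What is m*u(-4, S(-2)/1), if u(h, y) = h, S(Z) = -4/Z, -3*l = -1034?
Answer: 29576/3 ≈ 9858.7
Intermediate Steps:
l = 1034/3 (l = -⅓*(-1034) = 1034/3 ≈ 344.67)
m = -7394/3 (m = -3868 + (1748 - 1*1034/3) = -3868 + (1748 - 1034/3) = -3868 + 4210/3 = -7394/3 ≈ -2464.7)
m*u(-4, S(-2)/1) = -7394/3*(-4) = 29576/3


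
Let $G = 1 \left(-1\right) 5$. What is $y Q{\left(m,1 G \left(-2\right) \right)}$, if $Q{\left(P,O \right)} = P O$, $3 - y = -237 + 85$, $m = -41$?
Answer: $-63550$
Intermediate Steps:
$G = -5$ ($G = \left(-1\right) 5 = -5$)
$y = 155$ ($y = 3 - \left(-237 + 85\right) = 3 - -152 = 3 + 152 = 155$)
$Q{\left(P,O \right)} = O P$
$y Q{\left(m,1 G \left(-2\right) \right)} = 155 \cdot 1 \left(-5\right) \left(-2\right) \left(-41\right) = 155 \left(-5\right) \left(-2\right) \left(-41\right) = 155 \cdot 10 \left(-41\right) = 155 \left(-410\right) = -63550$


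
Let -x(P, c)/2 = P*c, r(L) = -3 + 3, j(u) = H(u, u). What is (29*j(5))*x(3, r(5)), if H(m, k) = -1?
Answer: 0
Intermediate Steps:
j(u) = -1
r(L) = 0
x(P, c) = -2*P*c
(29*j(5))*x(3, r(5)) = (29*(-1))*(-2*3*0) = -29*0 = 0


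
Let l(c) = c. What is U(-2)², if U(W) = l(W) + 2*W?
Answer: 36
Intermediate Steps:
U(W) = 3*W (U(W) = W + 2*W = 3*W)
U(-2)² = (3*(-2))² = (-6)² = 36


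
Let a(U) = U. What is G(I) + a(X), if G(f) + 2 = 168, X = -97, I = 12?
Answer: 69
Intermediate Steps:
G(f) = 166 (G(f) = -2 + 168 = 166)
G(I) + a(X) = 166 - 97 = 69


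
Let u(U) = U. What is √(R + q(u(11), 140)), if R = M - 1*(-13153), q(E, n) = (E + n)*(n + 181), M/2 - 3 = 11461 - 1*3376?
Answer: 10*√778 ≈ 278.93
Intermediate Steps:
M = 16176 (M = 6 + 2*(11461 - 1*3376) = 6 + 2*(11461 - 3376) = 6 + 2*8085 = 6 + 16170 = 16176)
q(E, n) = (181 + n)*(E + n) (q(E, n) = (E + n)*(181 + n) = (181 + n)*(E + n))
R = 29329 (R = 16176 - 1*(-13153) = 16176 + 13153 = 29329)
√(R + q(u(11), 140)) = √(29329 + (140² + 181*11 + 181*140 + 11*140)) = √(29329 + (19600 + 1991 + 25340 + 1540)) = √(29329 + 48471) = √77800 = 10*√778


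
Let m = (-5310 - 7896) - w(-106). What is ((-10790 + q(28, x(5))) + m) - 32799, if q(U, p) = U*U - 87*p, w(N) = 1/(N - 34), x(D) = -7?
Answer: -7756279/140 ≈ -55402.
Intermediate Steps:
w(N) = 1/(-34 + N)
q(U, p) = U² - 87*p
m = -1848839/140 (m = (-5310 - 7896) - 1/(-34 - 106) = -13206 - 1/(-140) = -13206 - 1*(-1/140) = -13206 + 1/140 = -1848839/140 ≈ -13206.)
((-10790 + q(28, x(5))) + m) - 32799 = ((-10790 + (28² - 87*(-7))) - 1848839/140) - 32799 = ((-10790 + (784 + 609)) - 1848839/140) - 32799 = ((-10790 + 1393) - 1848839/140) - 32799 = (-9397 - 1848839/140) - 32799 = -3164419/140 - 32799 = -7756279/140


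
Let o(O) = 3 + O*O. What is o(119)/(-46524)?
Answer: -3541/11631 ≈ -0.30444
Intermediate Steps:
o(O) = 3 + O²
o(119)/(-46524) = (3 + 119²)/(-46524) = (3 + 14161)*(-1/46524) = 14164*(-1/46524) = -3541/11631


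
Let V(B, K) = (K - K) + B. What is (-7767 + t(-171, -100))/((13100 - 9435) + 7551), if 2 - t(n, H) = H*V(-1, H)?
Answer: -7865/11216 ≈ -0.70123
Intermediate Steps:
V(B, K) = B (V(B, K) = 0 + B = B)
t(n, H) = 2 + H (t(n, H) = 2 - H*(-1) = 2 - (-1)*H = 2 + H)
(-7767 + t(-171, -100))/((13100 - 9435) + 7551) = (-7767 + (2 - 100))/((13100 - 9435) + 7551) = (-7767 - 98)/(3665 + 7551) = -7865/11216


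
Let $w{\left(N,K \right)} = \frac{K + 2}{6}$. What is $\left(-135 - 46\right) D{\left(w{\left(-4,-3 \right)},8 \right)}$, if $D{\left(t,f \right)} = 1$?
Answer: $-181$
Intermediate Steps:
$w{\left(N,K \right)} = \frac{1}{3} + \frac{K}{6}$ ($w{\left(N,K \right)} = \frac{2 + K}{6} = \frac{1}{3} + \frac{K}{6}$)
$\left(-135 - 46\right) D{\left(w{\left(-4,-3 \right)},8 \right)} = \left(-135 - 46\right) 1 = \left(-181\right) 1 = -181$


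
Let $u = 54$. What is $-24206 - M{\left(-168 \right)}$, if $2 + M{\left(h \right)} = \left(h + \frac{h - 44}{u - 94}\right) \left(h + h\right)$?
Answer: $- \frac{394356}{5} \approx -78871.0$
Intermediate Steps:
$M{\left(h \right)} = -2 + 2 h \left(\frac{11}{10} + \frac{39 h}{40}\right)$ ($M{\left(h \right)} = -2 + \left(h + \frac{h - 44}{54 - 94}\right) \left(h + h\right) = -2 + \left(h + \frac{-44 + h}{-40}\right) 2 h = -2 + \left(h + \left(-44 + h\right) \left(- \frac{1}{40}\right)\right) 2 h = -2 + \left(h - \left(- \frac{11}{10} + \frac{h}{40}\right)\right) 2 h = -2 + \left(\frac{11}{10} + \frac{39 h}{40}\right) 2 h = -2 + 2 h \left(\frac{11}{10} + \frac{39 h}{40}\right)$)
$-24206 - M{\left(-168 \right)} = -24206 - \left(-2 + \frac{11}{5} \left(-168\right) + \frac{39 \left(-168\right)^{2}}{20}\right) = -24206 - \left(-2 - \frac{1848}{5} + \frac{39}{20} \cdot 28224\right) = -24206 - \left(-2 - \frac{1848}{5} + \frac{275184}{5}\right) = -24206 - \frac{273326}{5} = - \frac{394356}{5}$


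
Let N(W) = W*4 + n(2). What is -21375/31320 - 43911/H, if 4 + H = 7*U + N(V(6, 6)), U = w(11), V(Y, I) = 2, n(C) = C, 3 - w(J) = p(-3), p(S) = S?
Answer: -1274369/1392 ≈ -915.50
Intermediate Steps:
w(J) = 6 (w(J) = 3 - 1*(-3) = 3 + 3 = 6)
U = 6
N(W) = 2 + 4*W (N(W) = W*4 + 2 = 4*W + 2 = 2 + 4*W)
H = 48 (H = -4 + (7*6 + (2 + 4*2)) = -4 + (42 + (2 + 8)) = -4 + (42 + 10) = -4 + 52 = 48)
-21375/31320 - 43911/H = -21375/31320 - 43911/48 = -21375*1/31320 - 43911*1/48 = -475/696 - 14637/16 = -1274369/1392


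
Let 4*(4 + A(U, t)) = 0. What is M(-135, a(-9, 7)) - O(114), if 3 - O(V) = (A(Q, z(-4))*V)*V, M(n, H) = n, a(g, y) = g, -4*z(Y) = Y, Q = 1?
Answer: -52122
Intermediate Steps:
z(Y) = -Y/4
A(U, t) = -4 (A(U, t) = -4 + (¼)*0 = -4 + 0 = -4)
O(V) = 3 + 4*V² (O(V) = 3 - (-4*V)*V = 3 - (-4)*V² = 3 + 4*V²)
M(-135, a(-9, 7)) - O(114) = -135 - (3 + 4*114²) = -135 - (3 + 4*12996) = -135 - (3 + 51984) = -135 - 1*51987 = -135 - 51987 = -52122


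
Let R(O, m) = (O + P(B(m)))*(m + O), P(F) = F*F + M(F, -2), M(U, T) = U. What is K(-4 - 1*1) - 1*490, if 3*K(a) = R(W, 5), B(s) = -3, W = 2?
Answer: -1414/3 ≈ -471.33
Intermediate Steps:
P(F) = F + F² (P(F) = F*F + F = F² + F = F + F²)
R(O, m) = (6 + O)*(O + m) (R(O, m) = (O - 3*(1 - 3))*(m + O) = (O - 3*(-2))*(O + m) = (O + 6)*(O + m) = (6 + O)*(O + m))
K(a) = 56/3 (K(a) = (2² + 6*2 + 6*5 + 2*5)/3 = (4 + 12 + 30 + 10)/3 = (⅓)*56 = 56/3)
K(-4 - 1*1) - 1*490 = 56/3 - 1*490 = 56/3 - 490 = -1414/3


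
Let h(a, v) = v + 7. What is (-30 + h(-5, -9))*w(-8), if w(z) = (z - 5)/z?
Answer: -52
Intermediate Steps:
h(a, v) = 7 + v
w(z) = (-5 + z)/z
(-30 + h(-5, -9))*w(-8) = (-30 + (7 - 9))*((-5 - 8)/(-8)) = (-30 - 2)*(-⅛*(-13)) = -32*13/8 = -52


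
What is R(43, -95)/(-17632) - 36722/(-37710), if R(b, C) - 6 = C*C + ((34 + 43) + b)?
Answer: 151199047/332451360 ≈ 0.45480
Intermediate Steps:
R(b, C) = 83 + b + C² (R(b, C) = 6 + (C*C + ((34 + 43) + b)) = 6 + (C² + (77 + b)) = 6 + (77 + b + C²) = 83 + b + C²)
R(43, -95)/(-17632) - 36722/(-37710) = (83 + 43 + (-95)²)/(-17632) - 36722/(-37710) = (83 + 43 + 9025)*(-1/17632) - 36722*(-1/37710) = 9151*(-1/17632) + 18361/18855 = -9151/17632 + 18361/18855 = 151199047/332451360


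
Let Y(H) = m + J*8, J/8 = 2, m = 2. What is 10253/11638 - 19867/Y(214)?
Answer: -57469814/378235 ≈ -151.94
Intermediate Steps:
J = 16 (J = 8*2 = 16)
Y(H) = 130 (Y(H) = 2 + 16*8 = 2 + 128 = 130)
10253/11638 - 19867/Y(214) = 10253/11638 - 19867/130 = -57469814/378235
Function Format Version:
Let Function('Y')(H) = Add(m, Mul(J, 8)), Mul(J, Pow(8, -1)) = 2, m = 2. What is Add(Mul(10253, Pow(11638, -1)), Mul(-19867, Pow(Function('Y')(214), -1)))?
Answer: Rational(-57469814, 378235) ≈ -151.94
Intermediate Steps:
J = 16 (J = Mul(8, 2) = 16)
Function('Y')(H) = 130 (Function('Y')(H) = Add(2, Mul(16, 8)) = Add(2, 128) = 130)
Add(Mul(10253, Pow(11638, -1)), Mul(-19867, Pow(Function('Y')(214), -1))) = Add(Mul(10253, Pow(11638, -1)), Mul(-19867, Pow(130, -1))) = Add(Mul(10253, Rational(1, 11638)), Mul(-19867, Rational(1, 130))) = Add(Rational(10253, 11638), Rational(-19867, 130)) = Rational(-57469814, 378235)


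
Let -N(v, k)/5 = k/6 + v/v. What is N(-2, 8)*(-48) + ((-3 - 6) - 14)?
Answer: 537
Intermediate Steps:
N(v, k) = -5 - 5*k/6 (N(v, k) = -5*(k/6 + v/v) = -5*(k*(1/6) + 1) = -5*(k/6 + 1) = -5*(1 + k/6) = -5 - 5*k/6)
N(-2, 8)*(-48) + ((-3 - 6) - 14) = (-5 - 5/6*8)*(-48) + ((-3 - 6) - 14) = (-5 - 20/3)*(-48) + (-9 - 14) = -35/3*(-48) - 23 = 560 - 23 = 537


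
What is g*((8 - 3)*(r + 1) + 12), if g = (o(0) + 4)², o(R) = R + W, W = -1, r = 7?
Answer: 468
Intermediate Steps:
o(R) = -1 + R (o(R) = R - 1 = -1 + R)
g = 9 (g = ((-1 + 0) + 4)² = (-1 + 4)² = 3² = 9)
g*((8 - 3)*(r + 1) + 12) = 9*((8 - 3)*(7 + 1) + 12) = 9*(5*8 + 12) = 9*(40 + 12) = 9*52 = 468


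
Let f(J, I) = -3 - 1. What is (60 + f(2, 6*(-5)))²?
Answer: 3136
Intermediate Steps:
f(J, I) = -4
(60 + f(2, 6*(-5)))² = (60 - 4)² = 56² = 3136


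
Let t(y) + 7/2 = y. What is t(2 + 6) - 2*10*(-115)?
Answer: 4609/2 ≈ 2304.5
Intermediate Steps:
t(y) = -7/2 + y
t(2 + 6) - 2*10*(-115) = (-7/2 + (2 + 6)) - 2*10*(-115) = (-7/2 + 8) - 20*(-115) = 9/2 + 2300 = 4609/2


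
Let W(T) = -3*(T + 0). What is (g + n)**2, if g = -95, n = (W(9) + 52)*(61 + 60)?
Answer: 8584900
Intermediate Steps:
W(T) = -3*T
n = 3025 (n = (-3*9 + 52)*(61 + 60) = (-27 + 52)*121 = 25*121 = 3025)
(g + n)**2 = (-95 + 3025)**2 = 2930**2 = 8584900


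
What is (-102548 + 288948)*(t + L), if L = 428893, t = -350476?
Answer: 14616928800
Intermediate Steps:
(-102548 + 288948)*(t + L) = (-102548 + 288948)*(-350476 + 428893) = 186400*78417 = 14616928800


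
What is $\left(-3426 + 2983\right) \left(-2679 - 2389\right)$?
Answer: $2245124$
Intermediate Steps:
$\left(-3426 + 2983\right) \left(-2679 - 2389\right) = \left(-443\right) \left(-5068\right) = 2245124$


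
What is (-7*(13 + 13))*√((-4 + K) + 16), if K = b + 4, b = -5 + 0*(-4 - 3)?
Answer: -182*√11 ≈ -603.63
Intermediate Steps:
b = -5 (b = -5 + 0*(-7) = -5 + 0 = -5)
K = -1 (K = -5 + 4 = -1)
(-7*(13 + 13))*√((-4 + K) + 16) = (-7*(13 + 13))*√((-4 - 1) + 16) = (-7*26)*√(-5 + 16) = -182*√11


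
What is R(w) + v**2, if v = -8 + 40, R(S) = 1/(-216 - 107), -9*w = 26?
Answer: 330751/323 ≈ 1024.0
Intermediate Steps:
w = -26/9 (w = -1/9*26 = -26/9 ≈ -2.8889)
R(S) = -1/323 (R(S) = 1/(-323) = -1/323)
v = 32
R(w) + v**2 = -1/323 + 32**2 = -1/323 + 1024 = 330751/323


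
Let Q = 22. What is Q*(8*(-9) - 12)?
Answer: -1848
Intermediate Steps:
Q*(8*(-9) - 12) = 22*(8*(-9) - 12) = 22*(-72 - 12) = 22*(-84) = -1848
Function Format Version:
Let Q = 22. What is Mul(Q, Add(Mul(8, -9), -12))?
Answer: -1848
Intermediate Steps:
Mul(Q, Add(Mul(8, -9), -12)) = Mul(22, Add(Mul(8, -9), -12)) = Mul(22, Add(-72, -12)) = Mul(22, -84) = -1848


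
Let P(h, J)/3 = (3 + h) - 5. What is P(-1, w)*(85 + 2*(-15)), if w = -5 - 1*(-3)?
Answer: -495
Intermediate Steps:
w = -2 (w = -5 + 3 = -2)
P(h, J) = -6 + 3*h (P(h, J) = 3*((3 + h) - 5) = 3*(-2 + h) = -6 + 3*h)
P(-1, w)*(85 + 2*(-15)) = (-6 + 3*(-1))*(85 + 2*(-15)) = (-6 - 3)*(85 - 30) = -9*55 = -495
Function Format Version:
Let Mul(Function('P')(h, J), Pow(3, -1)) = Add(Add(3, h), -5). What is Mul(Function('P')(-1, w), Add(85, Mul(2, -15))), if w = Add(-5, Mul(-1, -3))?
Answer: -495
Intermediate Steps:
w = -2 (w = Add(-5, 3) = -2)
Function('P')(h, J) = Add(-6, Mul(3, h)) (Function('P')(h, J) = Mul(3, Add(Add(3, h), -5)) = Mul(3, Add(-2, h)) = Add(-6, Mul(3, h)))
Mul(Function('P')(-1, w), Add(85, Mul(2, -15))) = Mul(Add(-6, Mul(3, -1)), Add(85, Mul(2, -15))) = Mul(Add(-6, -3), Add(85, -30)) = Mul(-9, 55) = -495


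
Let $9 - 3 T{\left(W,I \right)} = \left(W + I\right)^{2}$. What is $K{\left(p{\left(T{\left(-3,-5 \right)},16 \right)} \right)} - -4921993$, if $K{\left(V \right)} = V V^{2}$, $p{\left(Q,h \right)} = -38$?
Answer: $4867121$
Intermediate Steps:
$T{\left(W,I \right)} = 3 - \frac{\left(I + W\right)^{2}}{3}$ ($T{\left(W,I \right)} = 3 - \frac{\left(W + I\right)^{2}}{3} = 3 - \frac{\left(I + W\right)^{2}}{3}$)
$K{\left(V \right)} = V^{3}$
$K{\left(p{\left(T{\left(-3,-5 \right)},16 \right)} \right)} - -4921993 = \left(-38\right)^{3} - -4921993 = -54872 + 4921993 = 4867121$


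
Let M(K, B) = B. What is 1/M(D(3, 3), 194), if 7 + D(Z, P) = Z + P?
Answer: 1/194 ≈ 0.0051546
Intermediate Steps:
D(Z, P) = -7 + P + Z (D(Z, P) = -7 + (Z + P) = -7 + (P + Z) = -7 + P + Z)
1/M(D(3, 3), 194) = 1/194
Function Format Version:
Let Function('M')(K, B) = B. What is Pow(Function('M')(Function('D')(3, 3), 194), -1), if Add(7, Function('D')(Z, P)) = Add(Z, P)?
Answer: Rational(1, 194) ≈ 0.0051546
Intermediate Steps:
Function('D')(Z, P) = Add(-7, P, Z) (Function('D')(Z, P) = Add(-7, Add(Z, P)) = Add(-7, Add(P, Z)) = Add(-7, P, Z))
Pow(Function('M')(Function('D')(3, 3), 194), -1) = Pow(194, -1) = Rational(1, 194)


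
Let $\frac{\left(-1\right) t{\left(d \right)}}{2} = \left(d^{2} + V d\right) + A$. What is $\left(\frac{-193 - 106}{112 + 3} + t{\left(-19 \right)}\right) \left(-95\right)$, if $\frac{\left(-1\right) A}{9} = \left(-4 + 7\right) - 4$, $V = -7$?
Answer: $95817$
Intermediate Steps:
$A = 9$ ($A = - 9 \left(\left(-4 + 7\right) - 4\right) = - 9 \left(3 - 4\right) = \left(-9\right) \left(-1\right) = 9$)
$t{\left(d \right)} = -18 - 2 d^{2} + 14 d$ ($t{\left(d \right)} = - 2 \left(\left(d^{2} - 7 d\right) + 9\right) = - 2 \left(9 + d^{2} - 7 d\right) = -18 - 2 d^{2} + 14 d$)
$\left(\frac{-193 - 106}{112 + 3} + t{\left(-19 \right)}\right) \left(-95\right) = \left(\frac{-193 - 106}{112 + 3} - \left(284 + 722\right)\right) \left(-95\right) = \left(- \frac{299}{115} - 1006\right) \left(-95\right) = \left(\left(-299\right) \frac{1}{115} - 1006\right) \left(-95\right) = \left(- \frac{13}{5} - 1006\right) \left(-95\right) = \left(- \frac{5043}{5}\right) \left(-95\right) = 95817$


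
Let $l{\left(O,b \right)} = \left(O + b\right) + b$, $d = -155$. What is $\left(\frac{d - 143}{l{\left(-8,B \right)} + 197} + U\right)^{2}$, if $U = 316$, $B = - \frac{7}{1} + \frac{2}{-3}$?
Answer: $\frac{26811442564}{271441} \approx 98775.0$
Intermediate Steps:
$B = - \frac{23}{3}$ ($B = \left(-7\right) 1 + 2 \left(- \frac{1}{3}\right) = -7 - \frac{2}{3} = - \frac{23}{3} \approx -7.6667$)
$l{\left(O,b \right)} = O + 2 b$
$\left(\frac{d - 143}{l{\left(-8,B \right)} + 197} + U\right)^{2} = \left(\frac{-155 - 143}{\left(-8 + 2 \left(- \frac{23}{3}\right)\right) + 197} + 316\right)^{2} = \left(- \frac{298}{\left(-8 - \frac{46}{3}\right) + 197} + 316\right)^{2} = \left(- \frac{298}{- \frac{70}{3} + 197} + 316\right)^{2} = \left(- \frac{298}{\frac{521}{3}} + 316\right)^{2} = \left(\left(-298\right) \frac{3}{521} + 316\right)^{2} = \left(- \frac{894}{521} + 316\right)^{2} = \left(\frac{163742}{521}\right)^{2} = \frac{26811442564}{271441}$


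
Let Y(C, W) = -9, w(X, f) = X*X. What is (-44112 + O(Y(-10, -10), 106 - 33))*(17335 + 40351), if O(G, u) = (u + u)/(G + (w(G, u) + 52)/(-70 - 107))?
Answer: -2196773850822/863 ≈ -2.5455e+9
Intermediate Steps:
w(X, f) = X**2
O(G, u) = 2*u/(-52/177 + G - G**2/177) (O(G, u) = (u + u)/(G + (G**2 + 52)/(-70 - 107)) = (2*u)/(G + (52 + G**2)/(-177)) = (2*u)/(G + (52 + G**2)*(-1/177)) = (2*u)/(G + (-52/177 - G**2/177)) = (2*u)/(-52/177 + G - G**2/177) = 2*u/(-52/177 + G - G**2/177))
(-44112 + O(Y(-10, -10), 106 - 33))*(17335 + 40351) = (-44112 - 354*(106 - 33)/(52 + (-9)**2 - 177*(-9)))*(17335 + 40351) = (-44112 - 354*73/(52 + 81 + 1593))*57686 = (-44112 - 354*73/1726)*57686 = (-44112 - 354*73*1/1726)*57686 = (-44112 - 12921/863)*57686 = -38081577/863*57686 = -2196773850822/863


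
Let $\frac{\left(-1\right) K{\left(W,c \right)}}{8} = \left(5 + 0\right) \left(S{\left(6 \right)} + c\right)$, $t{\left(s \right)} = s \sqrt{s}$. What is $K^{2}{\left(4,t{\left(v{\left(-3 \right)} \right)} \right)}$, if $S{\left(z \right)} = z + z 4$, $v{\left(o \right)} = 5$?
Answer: $1640000 + 480000 \sqrt{5} \approx 2.7133 \cdot 10^{6}$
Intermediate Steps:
$S{\left(z \right)} = 5 z$ ($S{\left(z \right)} = z + 4 z = 5 z$)
$t{\left(s \right)} = s^{\frac{3}{2}}$
$K{\left(W,c \right)} = -1200 - 40 c$ ($K{\left(W,c \right)} = - 8 \left(5 + 0\right) \left(5 \cdot 6 + c\right) = - 8 \cdot 5 \left(30 + c\right) = - 8 \left(150 + 5 c\right) = -1200 - 40 c$)
$K^{2}{\left(4,t{\left(v{\left(-3 \right)} \right)} \right)} = \left(-1200 - 40 \cdot 5^{\frac{3}{2}}\right)^{2} = \left(-1200 - 40 \cdot 5 \sqrt{5}\right)^{2} = \left(-1200 - 200 \sqrt{5}\right)^{2}$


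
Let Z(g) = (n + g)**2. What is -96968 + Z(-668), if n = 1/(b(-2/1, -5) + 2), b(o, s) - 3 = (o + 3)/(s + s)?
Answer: 837909116/2401 ≈ 3.4898e+5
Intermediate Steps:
b(o, s) = 3 + (3 + o)/(2*s) (b(o, s) = 3 + (o + 3)/(s + s) = 3 + (3 + o)/((2*s)) = 3 + (3 + o)*(1/(2*s)) = 3 + (3 + o)/(2*s))
n = 10/49 (n = 1/((1/2)*(3 - 2/1 + 6*(-5))/(-5) + 2) = 1/((1/2)*(-1/5)*(3 - 2*1 - 30) + 2) = 1/((1/2)*(-1/5)*(3 - 2 - 30) + 2) = 1/((1/2)*(-1/5)*(-29) + 2) = 1/(29/10 + 2) = 1/(49/10) = 10/49 ≈ 0.20408)
Z(g) = (10/49 + g)**2
-96968 + Z(-668) = -96968 + (10 + 49*(-668))**2/2401 = -96968 + (10 - 32732)**2/2401 = -96968 + (1/2401)*(-32722)**2 = -96968 + (1/2401)*1070729284 = -96968 + 1070729284/2401 = 837909116/2401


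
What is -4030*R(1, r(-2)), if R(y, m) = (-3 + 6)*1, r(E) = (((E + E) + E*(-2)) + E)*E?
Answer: -12090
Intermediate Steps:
r(E) = E**2 (r(E) = ((2*E - 2*E) + E)*E = (0 + E)*E = E*E = E**2)
R(y, m) = 3 (R(y, m) = 3*1 = 3)
-4030*R(1, r(-2)) = -4030*3 = -12090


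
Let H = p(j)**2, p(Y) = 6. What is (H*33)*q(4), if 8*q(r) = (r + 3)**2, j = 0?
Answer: 14553/2 ≈ 7276.5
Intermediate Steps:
q(r) = (3 + r)**2/8 (q(r) = (r + 3)**2/8 = (3 + r)**2/8)
H = 36 (H = 6**2 = 36)
(H*33)*q(4) = (36*33)*((3 + 4)**2/8) = 1188*((1/8)*7**2) = 1188*((1/8)*49) = 1188*(49/8) = 14553/2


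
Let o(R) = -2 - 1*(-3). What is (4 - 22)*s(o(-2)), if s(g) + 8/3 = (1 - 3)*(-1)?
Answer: 12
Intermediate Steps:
o(R) = 1 (o(R) = -2 + 3 = 1)
s(g) = -2/3 (s(g) = -8/3 + (1 - 3)*(-1) = -8/3 - 2*(-1) = -8/3 + 2 = -2/3)
(4 - 22)*s(o(-2)) = (4 - 22)*(-2/3) = -18*(-2/3) = 12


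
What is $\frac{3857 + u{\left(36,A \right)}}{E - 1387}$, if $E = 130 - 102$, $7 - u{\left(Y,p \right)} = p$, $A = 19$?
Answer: $- \frac{3845}{1359} \approx -2.8293$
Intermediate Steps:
$u{\left(Y,p \right)} = 7 - p$
$E = 28$
$\frac{3857 + u{\left(36,A \right)}}{E - 1387} = \frac{3857 + \left(7 - 19\right)}{28 - 1387} = \frac{3857 + \left(7 - 19\right)}{-1359} = \left(3857 - 12\right) \left(- \frac{1}{1359}\right) = 3845 \left(- \frac{1}{1359}\right) = - \frac{3845}{1359}$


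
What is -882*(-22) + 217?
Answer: 19621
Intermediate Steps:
-882*(-22) + 217 = -126*(-154) + 217 = 19404 + 217 = 19621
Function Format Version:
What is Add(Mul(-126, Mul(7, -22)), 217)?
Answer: 19621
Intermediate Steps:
Add(Mul(-126, Mul(7, -22)), 217) = Add(Mul(-126, -154), 217) = Add(19404, 217) = 19621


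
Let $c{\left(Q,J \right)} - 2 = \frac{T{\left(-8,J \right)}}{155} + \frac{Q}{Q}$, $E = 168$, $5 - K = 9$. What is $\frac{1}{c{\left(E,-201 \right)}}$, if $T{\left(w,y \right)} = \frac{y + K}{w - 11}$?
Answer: $\frac{589}{1808} \approx 0.32577$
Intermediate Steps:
$K = -4$ ($K = 5 - 9 = -4$)
$T{\left(w,y \right)} = \frac{-4 + y}{-11 + w}$ ($T{\left(w,y \right)} = \frac{y - 4}{w - 11} = \frac{-4 + y}{-11 + w}$)
$c{\left(Q,J \right)} = \frac{8839}{2945} - \frac{J}{2945}$ ($c{\left(Q,J \right)} = 2 + \left(\frac{\frac{1}{-11 - 8} \left(-4 + J\right)}{155} + \frac{Q}{Q}\right) = 2 + \left(\frac{-4 + J}{-19} \cdot \frac{1}{155} + 1\right) = 2 + \left(- \frac{-4 + J}{19} \cdot \frac{1}{155} + 1\right) = 2 + \left(\left(\frac{4}{19} - \frac{J}{19}\right) \frac{1}{155} + 1\right) = 2 + \left(\left(\frac{4}{2945} - \frac{J}{2945}\right) + 1\right) = 2 - \left(- \frac{2949}{2945} + \frac{J}{2945}\right) = \frac{8839}{2945} - \frac{J}{2945}$)
$\frac{1}{c{\left(E,-201 \right)}} = \frac{1}{\frac{8839}{2945} - - \frac{201}{2945}} = \frac{1}{\frac{8839}{2945} + \frac{201}{2945}} = \frac{1}{\frac{1808}{589}} = \frac{589}{1808}$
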